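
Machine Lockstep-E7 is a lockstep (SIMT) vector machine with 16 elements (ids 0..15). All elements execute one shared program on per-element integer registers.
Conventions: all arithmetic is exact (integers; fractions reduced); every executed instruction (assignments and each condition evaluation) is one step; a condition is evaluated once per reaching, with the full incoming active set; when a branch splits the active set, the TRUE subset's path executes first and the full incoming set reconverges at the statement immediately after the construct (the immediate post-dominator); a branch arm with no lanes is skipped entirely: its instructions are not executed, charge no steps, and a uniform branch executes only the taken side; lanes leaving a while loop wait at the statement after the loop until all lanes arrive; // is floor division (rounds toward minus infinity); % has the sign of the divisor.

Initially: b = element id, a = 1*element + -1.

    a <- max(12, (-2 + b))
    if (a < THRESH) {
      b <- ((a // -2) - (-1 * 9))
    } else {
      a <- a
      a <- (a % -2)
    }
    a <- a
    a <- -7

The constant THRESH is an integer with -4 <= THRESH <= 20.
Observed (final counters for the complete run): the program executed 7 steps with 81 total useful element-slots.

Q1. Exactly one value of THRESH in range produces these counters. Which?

Answer: THRESH = 13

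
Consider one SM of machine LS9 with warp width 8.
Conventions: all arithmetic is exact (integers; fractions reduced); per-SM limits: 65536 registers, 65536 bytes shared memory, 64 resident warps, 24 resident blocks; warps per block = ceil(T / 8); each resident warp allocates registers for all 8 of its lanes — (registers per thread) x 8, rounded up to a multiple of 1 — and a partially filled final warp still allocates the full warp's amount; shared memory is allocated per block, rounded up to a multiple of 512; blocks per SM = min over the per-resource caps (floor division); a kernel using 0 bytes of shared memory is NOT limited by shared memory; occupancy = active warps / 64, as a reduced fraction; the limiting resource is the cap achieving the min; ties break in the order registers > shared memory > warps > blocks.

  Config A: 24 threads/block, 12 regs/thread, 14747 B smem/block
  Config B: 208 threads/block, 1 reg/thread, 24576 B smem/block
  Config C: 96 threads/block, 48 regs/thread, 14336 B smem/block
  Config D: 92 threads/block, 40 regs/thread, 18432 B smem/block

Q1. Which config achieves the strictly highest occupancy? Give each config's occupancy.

occupancies: A 3/16, B 13/16, C 3/4, D 9/16

Answer: B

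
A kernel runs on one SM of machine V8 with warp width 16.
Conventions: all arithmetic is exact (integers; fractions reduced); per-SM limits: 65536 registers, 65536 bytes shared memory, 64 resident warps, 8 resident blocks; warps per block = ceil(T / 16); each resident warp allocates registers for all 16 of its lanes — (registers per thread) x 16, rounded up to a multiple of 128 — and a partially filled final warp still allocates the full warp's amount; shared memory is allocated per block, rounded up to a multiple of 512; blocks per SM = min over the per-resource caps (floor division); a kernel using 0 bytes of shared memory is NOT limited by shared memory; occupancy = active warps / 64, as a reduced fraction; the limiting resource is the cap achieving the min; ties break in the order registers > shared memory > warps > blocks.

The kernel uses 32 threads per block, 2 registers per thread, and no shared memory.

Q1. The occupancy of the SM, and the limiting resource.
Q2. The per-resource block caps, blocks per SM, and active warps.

Answer: occupancy 1/4, limited by blocks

registers: 256 blocks
shared memory: no limit (kernel uses none)
warps: 32 blocks
blocks: 8 blocks

Answer: 8 blocks, 16 active warps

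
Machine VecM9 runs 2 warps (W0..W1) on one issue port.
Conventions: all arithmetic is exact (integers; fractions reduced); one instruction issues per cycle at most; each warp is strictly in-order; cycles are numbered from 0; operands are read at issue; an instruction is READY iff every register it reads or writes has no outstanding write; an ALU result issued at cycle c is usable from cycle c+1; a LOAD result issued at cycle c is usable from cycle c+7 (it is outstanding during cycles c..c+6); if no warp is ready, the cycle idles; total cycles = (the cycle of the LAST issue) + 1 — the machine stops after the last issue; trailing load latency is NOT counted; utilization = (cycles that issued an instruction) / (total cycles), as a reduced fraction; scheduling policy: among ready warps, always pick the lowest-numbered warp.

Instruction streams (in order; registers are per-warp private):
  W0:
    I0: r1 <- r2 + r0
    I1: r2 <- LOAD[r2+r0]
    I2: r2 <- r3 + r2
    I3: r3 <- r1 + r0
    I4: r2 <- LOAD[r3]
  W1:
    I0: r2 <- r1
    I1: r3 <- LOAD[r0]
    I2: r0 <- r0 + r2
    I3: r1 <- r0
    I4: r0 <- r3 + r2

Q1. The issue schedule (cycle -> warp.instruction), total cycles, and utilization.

cycle 0: W0.I0
cycle 1: W0.I1
cycle 2: W1.I0
cycle 3: W1.I1
cycle 4: W1.I2
cycle 5: W1.I3
cycle 6: idle
cycle 7: idle
cycle 8: W0.I2
cycle 9: W0.I3
cycle 10: W0.I4
cycle 11: W1.I4

Answer: 12 cycles, utilization 5/6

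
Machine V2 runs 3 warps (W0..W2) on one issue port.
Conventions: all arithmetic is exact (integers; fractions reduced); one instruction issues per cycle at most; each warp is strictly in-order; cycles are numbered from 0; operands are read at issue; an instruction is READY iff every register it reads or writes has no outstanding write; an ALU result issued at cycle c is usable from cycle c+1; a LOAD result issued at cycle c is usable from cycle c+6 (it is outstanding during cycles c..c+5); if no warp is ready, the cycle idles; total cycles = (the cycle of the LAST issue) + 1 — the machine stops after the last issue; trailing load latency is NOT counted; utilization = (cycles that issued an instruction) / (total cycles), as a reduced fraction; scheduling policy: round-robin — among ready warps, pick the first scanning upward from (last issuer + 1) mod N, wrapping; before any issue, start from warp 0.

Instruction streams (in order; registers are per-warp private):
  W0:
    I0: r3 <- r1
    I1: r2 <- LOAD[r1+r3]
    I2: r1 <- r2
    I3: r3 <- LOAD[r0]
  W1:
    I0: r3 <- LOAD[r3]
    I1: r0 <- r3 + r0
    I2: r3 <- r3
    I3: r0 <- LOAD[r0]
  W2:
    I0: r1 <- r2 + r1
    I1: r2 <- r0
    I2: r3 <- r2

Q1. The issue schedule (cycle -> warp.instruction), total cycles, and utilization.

cycle 0: W0.I0
cycle 1: W1.I0
cycle 2: W2.I0
cycle 3: W0.I1
cycle 4: W2.I1
cycle 5: W2.I2
cycle 6: idle
cycle 7: W1.I1
cycle 8: W1.I2
cycle 9: W0.I2
cycle 10: W1.I3
cycle 11: W0.I3

Answer: 12 cycles, utilization 11/12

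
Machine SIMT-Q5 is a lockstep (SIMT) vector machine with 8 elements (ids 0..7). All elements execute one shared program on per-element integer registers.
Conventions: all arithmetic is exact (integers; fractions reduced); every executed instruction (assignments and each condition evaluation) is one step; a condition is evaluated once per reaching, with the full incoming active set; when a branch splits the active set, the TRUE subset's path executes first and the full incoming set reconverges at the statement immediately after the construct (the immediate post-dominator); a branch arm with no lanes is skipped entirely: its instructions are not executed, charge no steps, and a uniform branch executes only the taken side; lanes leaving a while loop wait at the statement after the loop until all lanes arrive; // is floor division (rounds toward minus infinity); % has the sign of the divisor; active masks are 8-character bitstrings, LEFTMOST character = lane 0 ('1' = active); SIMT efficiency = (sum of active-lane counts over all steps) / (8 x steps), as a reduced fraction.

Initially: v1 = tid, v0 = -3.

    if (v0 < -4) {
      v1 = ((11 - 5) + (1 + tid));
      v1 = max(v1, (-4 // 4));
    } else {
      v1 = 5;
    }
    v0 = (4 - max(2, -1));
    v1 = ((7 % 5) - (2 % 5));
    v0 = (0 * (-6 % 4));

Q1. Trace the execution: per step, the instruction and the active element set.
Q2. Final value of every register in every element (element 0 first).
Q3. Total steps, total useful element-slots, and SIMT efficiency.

step 0: eval (v0 < -4)               11111111
step 1: v1 <- 5                      11111111
step 2: v0 <- (4 - max(2, -1))       11111111
step 3: v1 <- ((7 % 5) - (2 % 5))    11111111
step 4: v0 <- (0 * (-6 % 4))         11111111

Answer: 5 steps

v1: 0,0,0,0,0,0,0,0
v0: 0,0,0,0,0,0,0,0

steps = 5; useful = 40; efficiency = 40/40 = 1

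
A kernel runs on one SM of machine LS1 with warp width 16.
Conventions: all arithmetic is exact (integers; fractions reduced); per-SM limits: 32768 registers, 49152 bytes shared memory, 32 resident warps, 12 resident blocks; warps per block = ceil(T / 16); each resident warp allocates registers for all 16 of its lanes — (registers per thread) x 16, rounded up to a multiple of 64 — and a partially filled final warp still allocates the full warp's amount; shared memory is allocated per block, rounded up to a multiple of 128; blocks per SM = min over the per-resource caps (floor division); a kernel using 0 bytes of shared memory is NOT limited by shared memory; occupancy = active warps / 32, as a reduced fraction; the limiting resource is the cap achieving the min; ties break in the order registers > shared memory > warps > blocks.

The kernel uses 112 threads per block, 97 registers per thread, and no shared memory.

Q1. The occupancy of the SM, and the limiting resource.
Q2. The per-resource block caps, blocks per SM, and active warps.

Answer: occupancy 7/16, limited by registers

registers: 2 blocks
shared memory: no limit (kernel uses none)
warps: 4 blocks
blocks: 12 blocks

Answer: 2 blocks, 14 active warps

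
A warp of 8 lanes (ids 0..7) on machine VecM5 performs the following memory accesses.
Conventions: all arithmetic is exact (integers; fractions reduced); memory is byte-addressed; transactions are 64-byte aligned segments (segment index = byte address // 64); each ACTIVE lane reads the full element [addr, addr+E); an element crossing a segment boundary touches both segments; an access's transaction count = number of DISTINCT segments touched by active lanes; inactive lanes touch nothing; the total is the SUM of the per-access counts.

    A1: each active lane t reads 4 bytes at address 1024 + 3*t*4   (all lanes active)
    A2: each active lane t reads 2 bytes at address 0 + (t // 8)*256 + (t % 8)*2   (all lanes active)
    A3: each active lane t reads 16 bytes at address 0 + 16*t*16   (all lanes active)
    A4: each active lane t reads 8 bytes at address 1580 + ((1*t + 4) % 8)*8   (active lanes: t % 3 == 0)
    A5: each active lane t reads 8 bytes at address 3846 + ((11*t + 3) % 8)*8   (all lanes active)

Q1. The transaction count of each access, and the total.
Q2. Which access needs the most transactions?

A1: 2 transactions
A2: 1 transaction
A3: 8 transactions
A4: 2 transactions
A5: 2 transactions

Answer: 2,1,8,2,2; total 15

Answer: A3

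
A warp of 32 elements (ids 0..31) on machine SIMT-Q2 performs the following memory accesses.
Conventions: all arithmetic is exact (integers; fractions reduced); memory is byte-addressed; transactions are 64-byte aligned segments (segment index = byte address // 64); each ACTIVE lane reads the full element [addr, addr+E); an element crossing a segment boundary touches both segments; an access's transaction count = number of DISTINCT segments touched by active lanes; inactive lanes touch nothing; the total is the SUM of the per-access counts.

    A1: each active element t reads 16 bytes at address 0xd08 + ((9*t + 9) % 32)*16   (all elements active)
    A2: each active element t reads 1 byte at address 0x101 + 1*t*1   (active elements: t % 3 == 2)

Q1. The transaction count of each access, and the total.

A1: 9 transactions
A2: 1 transaction

Answer: 9,1; total 10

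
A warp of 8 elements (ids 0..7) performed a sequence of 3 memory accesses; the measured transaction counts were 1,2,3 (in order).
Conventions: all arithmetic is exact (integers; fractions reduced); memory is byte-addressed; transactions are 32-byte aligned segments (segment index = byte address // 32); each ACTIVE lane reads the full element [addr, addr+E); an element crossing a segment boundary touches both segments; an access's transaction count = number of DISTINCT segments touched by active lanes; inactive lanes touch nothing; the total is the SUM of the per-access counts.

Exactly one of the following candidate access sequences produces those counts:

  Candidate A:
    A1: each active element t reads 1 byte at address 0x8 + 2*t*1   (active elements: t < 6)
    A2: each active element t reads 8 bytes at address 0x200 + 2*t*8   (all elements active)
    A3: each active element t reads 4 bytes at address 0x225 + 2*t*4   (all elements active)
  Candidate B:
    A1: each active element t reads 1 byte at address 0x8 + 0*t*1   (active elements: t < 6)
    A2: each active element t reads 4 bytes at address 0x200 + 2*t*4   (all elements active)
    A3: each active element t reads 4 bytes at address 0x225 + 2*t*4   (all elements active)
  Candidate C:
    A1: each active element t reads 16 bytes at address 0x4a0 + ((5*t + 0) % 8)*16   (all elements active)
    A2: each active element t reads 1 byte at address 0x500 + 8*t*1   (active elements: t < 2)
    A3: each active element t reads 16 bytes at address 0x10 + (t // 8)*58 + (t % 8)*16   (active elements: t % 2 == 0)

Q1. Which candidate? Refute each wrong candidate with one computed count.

A: A2 gives 4 transactions, not 2
C: A1 gives 4 transactions, not 1
B: all counts match (1,2,3)

Answer: B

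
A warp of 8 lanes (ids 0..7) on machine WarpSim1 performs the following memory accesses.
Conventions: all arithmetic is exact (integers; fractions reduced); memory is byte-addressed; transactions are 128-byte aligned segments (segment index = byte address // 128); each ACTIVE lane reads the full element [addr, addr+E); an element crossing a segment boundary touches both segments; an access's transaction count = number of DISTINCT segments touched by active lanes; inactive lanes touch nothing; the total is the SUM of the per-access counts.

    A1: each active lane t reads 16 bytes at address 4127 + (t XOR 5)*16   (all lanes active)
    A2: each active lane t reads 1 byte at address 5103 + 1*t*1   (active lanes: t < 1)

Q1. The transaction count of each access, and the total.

A1: 2 transactions
A2: 1 transaction

Answer: 2,1; total 3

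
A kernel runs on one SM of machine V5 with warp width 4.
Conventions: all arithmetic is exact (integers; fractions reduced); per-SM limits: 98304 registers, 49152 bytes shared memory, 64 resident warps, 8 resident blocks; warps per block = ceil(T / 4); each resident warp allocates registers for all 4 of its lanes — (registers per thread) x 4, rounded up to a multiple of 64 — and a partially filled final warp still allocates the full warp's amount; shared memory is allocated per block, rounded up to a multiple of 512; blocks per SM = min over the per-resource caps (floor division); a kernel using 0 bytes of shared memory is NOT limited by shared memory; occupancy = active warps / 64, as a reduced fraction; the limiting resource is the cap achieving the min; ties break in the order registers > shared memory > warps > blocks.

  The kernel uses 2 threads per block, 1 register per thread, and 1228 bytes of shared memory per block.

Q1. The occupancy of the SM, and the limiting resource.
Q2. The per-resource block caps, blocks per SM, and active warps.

Answer: occupancy 1/8, limited by blocks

registers: 1536 blocks
shared memory: 32 blocks
warps: 64 blocks
blocks: 8 blocks

Answer: 8 blocks, 8 active warps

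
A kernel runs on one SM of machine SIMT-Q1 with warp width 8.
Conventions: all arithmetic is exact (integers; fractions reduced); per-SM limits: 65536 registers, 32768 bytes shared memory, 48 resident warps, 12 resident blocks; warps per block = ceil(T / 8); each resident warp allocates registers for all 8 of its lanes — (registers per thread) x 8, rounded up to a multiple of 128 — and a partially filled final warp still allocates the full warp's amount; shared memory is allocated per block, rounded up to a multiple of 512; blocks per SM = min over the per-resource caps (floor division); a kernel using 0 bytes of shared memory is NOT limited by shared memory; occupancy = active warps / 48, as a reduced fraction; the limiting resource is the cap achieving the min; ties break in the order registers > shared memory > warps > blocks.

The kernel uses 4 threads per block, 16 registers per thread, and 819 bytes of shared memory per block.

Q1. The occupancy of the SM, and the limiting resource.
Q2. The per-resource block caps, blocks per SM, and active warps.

Answer: occupancy 1/4, limited by blocks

registers: 512 blocks
shared memory: 32 blocks
warps: 48 blocks
blocks: 12 blocks

Answer: 12 blocks, 12 active warps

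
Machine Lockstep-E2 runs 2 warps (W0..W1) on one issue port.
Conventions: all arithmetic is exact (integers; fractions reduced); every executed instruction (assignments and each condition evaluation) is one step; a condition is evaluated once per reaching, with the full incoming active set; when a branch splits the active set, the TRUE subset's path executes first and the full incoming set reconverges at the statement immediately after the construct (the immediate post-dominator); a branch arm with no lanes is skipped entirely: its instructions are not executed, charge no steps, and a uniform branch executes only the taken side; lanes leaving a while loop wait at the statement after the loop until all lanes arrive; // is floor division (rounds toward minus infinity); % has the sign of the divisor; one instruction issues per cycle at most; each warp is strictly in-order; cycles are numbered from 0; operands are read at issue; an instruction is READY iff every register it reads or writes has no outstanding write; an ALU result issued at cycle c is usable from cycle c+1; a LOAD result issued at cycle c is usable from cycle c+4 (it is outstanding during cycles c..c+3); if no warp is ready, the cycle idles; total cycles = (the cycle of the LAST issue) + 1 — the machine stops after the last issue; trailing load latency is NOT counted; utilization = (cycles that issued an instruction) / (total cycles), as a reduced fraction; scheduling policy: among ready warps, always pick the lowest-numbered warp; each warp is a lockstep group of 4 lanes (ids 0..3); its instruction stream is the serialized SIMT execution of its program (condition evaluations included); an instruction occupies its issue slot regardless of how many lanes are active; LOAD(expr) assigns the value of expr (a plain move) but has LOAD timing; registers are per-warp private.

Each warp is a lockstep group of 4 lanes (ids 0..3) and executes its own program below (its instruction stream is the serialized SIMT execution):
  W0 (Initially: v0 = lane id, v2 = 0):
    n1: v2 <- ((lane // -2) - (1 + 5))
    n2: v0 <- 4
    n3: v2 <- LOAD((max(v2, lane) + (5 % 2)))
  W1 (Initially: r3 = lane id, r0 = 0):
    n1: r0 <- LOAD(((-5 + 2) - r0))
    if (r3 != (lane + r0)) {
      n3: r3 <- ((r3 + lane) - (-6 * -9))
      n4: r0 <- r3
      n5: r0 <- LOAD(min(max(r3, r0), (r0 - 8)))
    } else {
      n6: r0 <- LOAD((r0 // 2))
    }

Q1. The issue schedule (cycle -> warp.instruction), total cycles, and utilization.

cycle 0: W0.I0
cycle 1: W0.I1
cycle 2: W0.I2
cycle 3: W1.I0
cycle 4: idle
cycle 5: idle
cycle 6: idle
cycle 7: W1.I1
cycle 8: W1.I2
cycle 9: W1.I3
cycle 10: W1.I4

Answer: 11 cycles, utilization 8/11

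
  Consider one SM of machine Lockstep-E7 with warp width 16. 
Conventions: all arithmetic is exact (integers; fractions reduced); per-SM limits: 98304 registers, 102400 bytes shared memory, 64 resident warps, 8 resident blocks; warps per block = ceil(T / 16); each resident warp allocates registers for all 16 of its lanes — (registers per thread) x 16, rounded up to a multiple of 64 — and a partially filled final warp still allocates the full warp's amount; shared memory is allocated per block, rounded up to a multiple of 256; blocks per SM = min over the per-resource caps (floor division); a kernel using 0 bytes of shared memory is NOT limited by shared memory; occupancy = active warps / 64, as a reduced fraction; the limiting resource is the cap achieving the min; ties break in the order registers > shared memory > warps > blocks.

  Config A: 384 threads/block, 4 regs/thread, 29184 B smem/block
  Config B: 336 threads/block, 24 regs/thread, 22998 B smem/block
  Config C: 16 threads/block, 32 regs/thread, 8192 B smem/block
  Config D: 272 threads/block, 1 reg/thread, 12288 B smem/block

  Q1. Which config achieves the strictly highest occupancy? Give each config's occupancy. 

occupancies: A 3/4, B 63/64, C 1/8, D 51/64

Answer: B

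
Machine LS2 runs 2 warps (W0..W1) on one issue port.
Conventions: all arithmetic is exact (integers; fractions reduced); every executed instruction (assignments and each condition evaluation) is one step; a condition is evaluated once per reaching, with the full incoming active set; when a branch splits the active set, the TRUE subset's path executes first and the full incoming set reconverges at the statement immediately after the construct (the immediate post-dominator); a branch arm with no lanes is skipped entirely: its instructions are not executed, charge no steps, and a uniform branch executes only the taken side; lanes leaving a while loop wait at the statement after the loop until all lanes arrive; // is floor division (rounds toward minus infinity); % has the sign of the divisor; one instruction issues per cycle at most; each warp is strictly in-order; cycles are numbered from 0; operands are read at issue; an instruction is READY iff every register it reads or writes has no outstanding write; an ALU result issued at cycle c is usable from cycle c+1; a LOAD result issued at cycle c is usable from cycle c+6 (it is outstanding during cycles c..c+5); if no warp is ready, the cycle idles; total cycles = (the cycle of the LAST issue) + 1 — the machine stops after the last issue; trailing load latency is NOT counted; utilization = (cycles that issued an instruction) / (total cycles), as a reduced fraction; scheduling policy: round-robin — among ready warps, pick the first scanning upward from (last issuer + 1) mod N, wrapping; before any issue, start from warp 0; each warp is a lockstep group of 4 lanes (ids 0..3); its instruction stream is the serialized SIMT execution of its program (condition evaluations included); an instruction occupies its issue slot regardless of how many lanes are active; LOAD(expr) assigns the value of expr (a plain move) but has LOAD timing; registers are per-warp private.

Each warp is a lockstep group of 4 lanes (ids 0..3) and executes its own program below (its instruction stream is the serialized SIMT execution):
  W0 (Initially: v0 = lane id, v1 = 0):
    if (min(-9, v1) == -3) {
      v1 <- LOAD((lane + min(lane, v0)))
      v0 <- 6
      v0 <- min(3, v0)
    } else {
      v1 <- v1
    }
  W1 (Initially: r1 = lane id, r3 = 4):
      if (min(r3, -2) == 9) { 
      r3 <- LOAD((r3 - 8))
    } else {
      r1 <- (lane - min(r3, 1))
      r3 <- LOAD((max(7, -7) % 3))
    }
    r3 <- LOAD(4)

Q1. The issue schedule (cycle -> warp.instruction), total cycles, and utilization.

cycle 0: W0.I0
cycle 1: W1.I0
cycle 2: W0.I1
cycle 3: W1.I1
cycle 4: W1.I2
cycle 5: idle
cycle 6: idle
cycle 7: idle
cycle 8: idle
cycle 9: idle
cycle 10: W1.I3

Answer: 11 cycles, utilization 6/11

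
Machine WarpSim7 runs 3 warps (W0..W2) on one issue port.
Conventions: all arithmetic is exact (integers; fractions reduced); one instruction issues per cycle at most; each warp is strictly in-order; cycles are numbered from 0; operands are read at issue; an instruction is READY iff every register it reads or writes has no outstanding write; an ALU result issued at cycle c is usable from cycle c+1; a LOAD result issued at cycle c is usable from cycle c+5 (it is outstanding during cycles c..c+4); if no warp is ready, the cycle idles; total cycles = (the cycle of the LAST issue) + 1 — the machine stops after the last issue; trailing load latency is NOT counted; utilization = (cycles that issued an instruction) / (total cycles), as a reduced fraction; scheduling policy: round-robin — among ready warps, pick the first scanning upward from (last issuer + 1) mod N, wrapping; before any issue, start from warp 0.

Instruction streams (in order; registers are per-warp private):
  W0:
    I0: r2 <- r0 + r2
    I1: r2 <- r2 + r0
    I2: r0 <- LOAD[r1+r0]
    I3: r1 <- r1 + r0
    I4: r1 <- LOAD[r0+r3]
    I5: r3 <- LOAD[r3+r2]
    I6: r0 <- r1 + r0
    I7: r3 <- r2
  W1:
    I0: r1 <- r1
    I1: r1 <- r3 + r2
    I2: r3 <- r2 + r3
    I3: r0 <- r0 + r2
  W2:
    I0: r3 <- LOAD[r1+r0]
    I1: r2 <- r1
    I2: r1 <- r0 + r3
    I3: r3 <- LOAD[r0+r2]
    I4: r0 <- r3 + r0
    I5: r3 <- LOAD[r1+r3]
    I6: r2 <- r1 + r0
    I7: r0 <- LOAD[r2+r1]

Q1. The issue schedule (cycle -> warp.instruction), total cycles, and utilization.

cycle 0: W0.I0
cycle 1: W1.I0
cycle 2: W2.I0
cycle 3: W0.I1
cycle 4: W1.I1
cycle 5: W2.I1
cycle 6: W0.I2
cycle 7: W1.I2
cycle 8: W2.I2
cycle 9: W1.I3
cycle 10: W2.I3
cycle 11: W0.I3
cycle 12: W0.I4
cycle 13: W0.I5
cycle 14: idle
cycle 15: W2.I4
cycle 16: W2.I5
cycle 17: W0.I6
cycle 18: W2.I6
cycle 19: W0.I7
cycle 20: W2.I7

Answer: 21 cycles, utilization 20/21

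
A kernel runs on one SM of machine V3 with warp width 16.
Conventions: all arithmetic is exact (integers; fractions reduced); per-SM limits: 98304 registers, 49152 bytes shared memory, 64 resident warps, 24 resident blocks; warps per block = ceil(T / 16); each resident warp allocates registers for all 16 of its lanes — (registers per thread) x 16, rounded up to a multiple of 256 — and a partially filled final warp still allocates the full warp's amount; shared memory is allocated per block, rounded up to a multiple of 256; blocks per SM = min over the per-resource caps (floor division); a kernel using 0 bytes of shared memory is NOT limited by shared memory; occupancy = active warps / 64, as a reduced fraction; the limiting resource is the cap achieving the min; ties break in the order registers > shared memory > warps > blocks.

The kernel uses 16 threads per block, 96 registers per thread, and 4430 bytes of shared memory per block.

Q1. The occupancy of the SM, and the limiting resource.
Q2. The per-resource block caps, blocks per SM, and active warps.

Answer: occupancy 5/32, limited by shared memory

registers: 64 blocks
shared memory: 10 blocks
warps: 64 blocks
blocks: 24 blocks

Answer: 10 blocks, 10 active warps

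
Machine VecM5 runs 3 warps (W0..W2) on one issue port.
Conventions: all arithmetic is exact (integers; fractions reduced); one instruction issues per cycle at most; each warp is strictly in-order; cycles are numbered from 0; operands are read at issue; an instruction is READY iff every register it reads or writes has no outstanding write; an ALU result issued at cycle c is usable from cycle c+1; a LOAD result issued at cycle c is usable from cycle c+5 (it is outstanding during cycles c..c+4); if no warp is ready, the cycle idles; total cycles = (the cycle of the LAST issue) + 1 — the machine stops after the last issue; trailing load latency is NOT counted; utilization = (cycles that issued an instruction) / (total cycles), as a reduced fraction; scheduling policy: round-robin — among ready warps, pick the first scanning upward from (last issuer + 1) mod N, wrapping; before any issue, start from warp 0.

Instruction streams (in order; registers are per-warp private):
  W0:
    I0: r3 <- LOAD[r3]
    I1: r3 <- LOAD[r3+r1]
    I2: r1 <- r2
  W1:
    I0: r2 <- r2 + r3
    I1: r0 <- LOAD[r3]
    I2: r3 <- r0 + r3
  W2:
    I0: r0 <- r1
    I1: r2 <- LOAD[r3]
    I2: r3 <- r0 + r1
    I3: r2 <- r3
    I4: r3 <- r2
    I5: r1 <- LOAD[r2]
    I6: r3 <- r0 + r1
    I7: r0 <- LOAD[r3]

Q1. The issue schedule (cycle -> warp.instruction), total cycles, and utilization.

cycle 0: W0.I0
cycle 1: W1.I0
cycle 2: W2.I0
cycle 3: W1.I1
cycle 4: W2.I1
cycle 5: W0.I1
cycle 6: W2.I2
cycle 7: W0.I2
cycle 8: W1.I2
cycle 9: W2.I3
cycle 10: W2.I4
cycle 11: W2.I5
cycle 12: idle
cycle 13: idle
cycle 14: idle
cycle 15: idle
cycle 16: W2.I6
cycle 17: W2.I7

Answer: 18 cycles, utilization 7/9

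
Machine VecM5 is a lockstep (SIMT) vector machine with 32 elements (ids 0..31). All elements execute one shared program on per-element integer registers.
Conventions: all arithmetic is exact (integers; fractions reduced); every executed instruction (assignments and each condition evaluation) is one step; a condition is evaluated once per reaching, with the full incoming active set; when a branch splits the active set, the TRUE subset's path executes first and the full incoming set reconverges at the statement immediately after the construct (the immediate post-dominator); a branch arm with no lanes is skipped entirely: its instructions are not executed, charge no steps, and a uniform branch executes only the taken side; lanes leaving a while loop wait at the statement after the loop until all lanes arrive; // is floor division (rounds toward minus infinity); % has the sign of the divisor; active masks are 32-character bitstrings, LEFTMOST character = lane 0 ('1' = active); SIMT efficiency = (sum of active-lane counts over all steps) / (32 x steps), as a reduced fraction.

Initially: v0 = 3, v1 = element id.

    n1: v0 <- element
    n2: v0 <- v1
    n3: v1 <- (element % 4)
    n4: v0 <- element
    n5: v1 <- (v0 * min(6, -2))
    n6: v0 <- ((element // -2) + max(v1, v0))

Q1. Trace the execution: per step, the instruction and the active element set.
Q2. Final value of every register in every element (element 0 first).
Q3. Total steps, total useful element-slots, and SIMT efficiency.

step 0: v0 <- element                11111111111111111111111111111111
step 1: v0 <- v1                     11111111111111111111111111111111
step 2: v1 <- (element % 4)          11111111111111111111111111111111
step 3: v0 <- element                11111111111111111111111111111111
step 4: v1 <- (v0 * min(6, -2))      11111111111111111111111111111111
step 5: v0 <- ((element // -2) + max(v1, v0)) 11111111111111111111111111111111

Answer: 6 steps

v0: 0,0,1,1,2,2,3,3,4,4,5,5,6,6,7,7,8,8,9,9,10,10,11,11,12,12,13,13,14,14,15,15
v1: 0,-2,-4,-6,-8,-10,-12,-14,-16,-18,-20,-22,-24,-26,-28,-30,-32,-34,-36,-38,-40,-42,-44,-46,-48,-50,-52,-54,-56,-58,-60,-62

steps = 6; useful = 192; efficiency = 192/192 = 1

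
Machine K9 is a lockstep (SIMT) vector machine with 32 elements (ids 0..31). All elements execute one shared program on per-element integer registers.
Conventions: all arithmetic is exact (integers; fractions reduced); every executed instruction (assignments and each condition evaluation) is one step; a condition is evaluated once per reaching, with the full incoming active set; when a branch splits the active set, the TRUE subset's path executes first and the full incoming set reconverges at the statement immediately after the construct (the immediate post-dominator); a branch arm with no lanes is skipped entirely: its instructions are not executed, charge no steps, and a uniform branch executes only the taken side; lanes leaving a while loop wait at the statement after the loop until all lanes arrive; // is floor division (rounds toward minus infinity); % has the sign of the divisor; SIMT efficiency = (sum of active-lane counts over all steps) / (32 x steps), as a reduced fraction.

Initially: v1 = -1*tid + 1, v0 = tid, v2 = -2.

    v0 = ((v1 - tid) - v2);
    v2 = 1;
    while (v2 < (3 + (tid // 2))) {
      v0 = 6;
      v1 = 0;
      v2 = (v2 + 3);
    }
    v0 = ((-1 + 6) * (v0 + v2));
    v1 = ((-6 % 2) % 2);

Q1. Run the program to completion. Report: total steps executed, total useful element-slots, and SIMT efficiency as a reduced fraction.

Answer: 29 steps, 608 useful, 19/29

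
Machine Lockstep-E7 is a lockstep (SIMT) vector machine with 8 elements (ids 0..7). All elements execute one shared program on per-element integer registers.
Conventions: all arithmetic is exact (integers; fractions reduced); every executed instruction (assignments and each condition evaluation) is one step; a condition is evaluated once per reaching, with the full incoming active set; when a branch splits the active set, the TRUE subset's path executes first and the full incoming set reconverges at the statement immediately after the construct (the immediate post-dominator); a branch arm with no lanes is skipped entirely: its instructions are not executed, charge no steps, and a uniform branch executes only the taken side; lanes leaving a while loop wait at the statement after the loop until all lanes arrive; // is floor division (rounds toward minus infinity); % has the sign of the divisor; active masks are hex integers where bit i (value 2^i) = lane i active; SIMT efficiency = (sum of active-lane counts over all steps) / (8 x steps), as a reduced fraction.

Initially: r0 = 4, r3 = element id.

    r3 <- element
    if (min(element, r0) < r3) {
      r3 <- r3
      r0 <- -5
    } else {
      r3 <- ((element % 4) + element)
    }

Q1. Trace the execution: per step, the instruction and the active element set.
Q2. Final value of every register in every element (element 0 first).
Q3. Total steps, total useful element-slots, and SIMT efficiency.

step 0: r3 <- element                0xff
step 1: eval (min(element, r0) < r3) 0xff
step 2: r3 <- r3                     0xe0
step 3: r0 <- -5                     0xe0
step 4: r3 <- ((element % 4) + element) 0x1f

Answer: 5 steps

r0: 4,4,4,4,4,-5,-5,-5
r3: 0,2,4,6,4,5,6,7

steps = 5; useful = 27; efficiency = 27/40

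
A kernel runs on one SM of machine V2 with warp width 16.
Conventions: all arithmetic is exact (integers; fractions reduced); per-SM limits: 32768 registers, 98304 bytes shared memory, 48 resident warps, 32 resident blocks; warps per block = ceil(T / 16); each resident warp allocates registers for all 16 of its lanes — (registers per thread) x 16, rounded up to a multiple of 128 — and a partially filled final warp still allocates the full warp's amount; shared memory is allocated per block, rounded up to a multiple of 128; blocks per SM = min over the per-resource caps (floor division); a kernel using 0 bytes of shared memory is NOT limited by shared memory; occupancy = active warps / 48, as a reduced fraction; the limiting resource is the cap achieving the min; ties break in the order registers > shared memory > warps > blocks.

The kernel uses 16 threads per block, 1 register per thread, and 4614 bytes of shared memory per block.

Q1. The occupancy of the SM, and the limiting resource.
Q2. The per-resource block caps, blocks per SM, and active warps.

Answer: occupancy 5/12, limited by shared memory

registers: 256 blocks
shared memory: 20 blocks
warps: 48 blocks
blocks: 32 blocks

Answer: 20 blocks, 20 active warps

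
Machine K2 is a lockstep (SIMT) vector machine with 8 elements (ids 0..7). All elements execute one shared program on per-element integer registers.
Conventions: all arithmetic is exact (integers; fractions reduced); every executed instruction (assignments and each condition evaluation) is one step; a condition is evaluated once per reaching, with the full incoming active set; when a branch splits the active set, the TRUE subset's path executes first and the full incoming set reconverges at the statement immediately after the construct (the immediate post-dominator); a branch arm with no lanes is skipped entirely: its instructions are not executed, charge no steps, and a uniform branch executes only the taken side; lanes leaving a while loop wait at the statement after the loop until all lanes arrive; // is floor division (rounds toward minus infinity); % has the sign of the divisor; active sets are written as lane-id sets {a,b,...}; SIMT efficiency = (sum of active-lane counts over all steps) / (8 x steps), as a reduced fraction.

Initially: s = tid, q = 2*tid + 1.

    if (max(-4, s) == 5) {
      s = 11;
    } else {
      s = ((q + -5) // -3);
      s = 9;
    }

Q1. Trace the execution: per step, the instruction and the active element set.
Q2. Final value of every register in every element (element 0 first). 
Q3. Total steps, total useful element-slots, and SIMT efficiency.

step 0: eval (max(-4, s) == 5)       {0,1,2,3,4,5,6,7}
step 1: s <- 11                      {5}
step 2: s <- ((q + -5) // -3)        {0,1,2,3,4,6,7}
step 3: s <- 9                       {0,1,2,3,4,6,7}

Answer: 4 steps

s: 9,9,9,9,9,11,9,9
q: 1,3,5,7,9,11,13,15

steps = 4; useful = 23; efficiency = 23/32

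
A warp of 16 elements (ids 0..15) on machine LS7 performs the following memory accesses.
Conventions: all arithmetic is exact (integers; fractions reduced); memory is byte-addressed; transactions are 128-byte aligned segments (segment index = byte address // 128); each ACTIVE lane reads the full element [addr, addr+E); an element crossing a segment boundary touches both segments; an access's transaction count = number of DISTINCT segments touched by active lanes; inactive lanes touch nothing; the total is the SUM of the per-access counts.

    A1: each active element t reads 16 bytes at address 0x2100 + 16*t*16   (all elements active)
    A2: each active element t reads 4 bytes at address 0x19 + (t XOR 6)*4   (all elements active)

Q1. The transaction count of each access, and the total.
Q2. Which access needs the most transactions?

A1: 16 transactions
A2: 1 transaction

Answer: 16,1; total 17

Answer: A1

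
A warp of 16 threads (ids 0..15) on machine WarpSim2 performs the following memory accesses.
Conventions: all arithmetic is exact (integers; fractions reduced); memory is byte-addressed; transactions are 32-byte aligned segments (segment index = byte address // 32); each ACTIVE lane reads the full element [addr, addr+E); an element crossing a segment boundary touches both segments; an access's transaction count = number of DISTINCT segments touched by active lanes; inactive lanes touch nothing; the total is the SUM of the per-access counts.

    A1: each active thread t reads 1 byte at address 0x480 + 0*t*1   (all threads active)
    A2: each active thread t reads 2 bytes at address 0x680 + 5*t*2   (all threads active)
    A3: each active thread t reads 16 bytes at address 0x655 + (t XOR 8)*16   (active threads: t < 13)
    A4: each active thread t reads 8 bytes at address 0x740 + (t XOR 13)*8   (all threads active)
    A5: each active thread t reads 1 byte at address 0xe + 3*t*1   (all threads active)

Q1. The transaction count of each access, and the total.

A1: 1 transaction
A2: 5 transactions
A3: 9 transactions
A4: 4 transactions
A5: 2 transactions

Answer: 1,5,9,4,2; total 21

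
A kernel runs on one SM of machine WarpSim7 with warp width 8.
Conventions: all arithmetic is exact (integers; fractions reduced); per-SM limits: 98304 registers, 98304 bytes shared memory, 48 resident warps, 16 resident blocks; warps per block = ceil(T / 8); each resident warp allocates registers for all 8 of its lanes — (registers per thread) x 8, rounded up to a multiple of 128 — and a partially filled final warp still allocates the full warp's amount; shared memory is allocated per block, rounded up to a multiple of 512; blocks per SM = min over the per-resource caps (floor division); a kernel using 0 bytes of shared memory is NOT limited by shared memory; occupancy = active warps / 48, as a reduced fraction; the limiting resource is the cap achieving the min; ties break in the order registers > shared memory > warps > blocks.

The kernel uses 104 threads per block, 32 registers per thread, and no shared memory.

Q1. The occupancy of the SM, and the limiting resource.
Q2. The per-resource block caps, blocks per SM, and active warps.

Answer: occupancy 13/16, limited by warps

registers: 29 blocks
shared memory: no limit (kernel uses none)
warps: 3 blocks
blocks: 16 blocks

Answer: 3 blocks, 39 active warps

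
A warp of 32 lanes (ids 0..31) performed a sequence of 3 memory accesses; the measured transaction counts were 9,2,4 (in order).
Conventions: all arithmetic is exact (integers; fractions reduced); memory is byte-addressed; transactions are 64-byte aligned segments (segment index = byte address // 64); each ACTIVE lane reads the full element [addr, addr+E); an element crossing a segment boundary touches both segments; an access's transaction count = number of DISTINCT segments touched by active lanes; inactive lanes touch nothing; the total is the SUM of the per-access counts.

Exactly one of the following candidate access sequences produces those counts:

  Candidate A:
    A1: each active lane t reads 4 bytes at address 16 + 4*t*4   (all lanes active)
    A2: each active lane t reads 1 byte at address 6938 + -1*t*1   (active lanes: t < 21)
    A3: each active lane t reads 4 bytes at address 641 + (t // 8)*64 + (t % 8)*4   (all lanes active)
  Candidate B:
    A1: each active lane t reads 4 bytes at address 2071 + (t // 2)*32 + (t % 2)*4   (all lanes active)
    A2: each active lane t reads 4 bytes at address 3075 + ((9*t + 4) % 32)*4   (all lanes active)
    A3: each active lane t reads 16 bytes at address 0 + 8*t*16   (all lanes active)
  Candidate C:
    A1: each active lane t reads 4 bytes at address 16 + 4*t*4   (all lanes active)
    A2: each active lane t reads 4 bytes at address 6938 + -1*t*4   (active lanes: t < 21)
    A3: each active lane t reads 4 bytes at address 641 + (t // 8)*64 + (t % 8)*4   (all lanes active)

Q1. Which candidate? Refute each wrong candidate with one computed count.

A: A2 gives 1 transaction, not 2
B: A1 gives 8 transactions, not 9
C: all counts match (9,2,4)

Answer: C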